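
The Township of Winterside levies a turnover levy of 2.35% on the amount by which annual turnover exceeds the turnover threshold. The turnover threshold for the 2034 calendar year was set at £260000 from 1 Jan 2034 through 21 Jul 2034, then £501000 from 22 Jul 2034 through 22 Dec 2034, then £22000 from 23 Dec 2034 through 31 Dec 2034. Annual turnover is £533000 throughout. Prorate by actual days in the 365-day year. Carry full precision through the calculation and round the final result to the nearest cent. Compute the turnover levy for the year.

£4163.88

1 Jan – 21 Jul 2034: 202 days, exemption £260000 → (£533000 − £260000) × 2.35% × 202/365 = £3550.4959
22 Jul – 22 Dec 2034: 154 days, exemption £501000 → (£533000 − £501000) × 2.35% × 154/365 = £317.2822
23 Dec – 31 Dec 2034: 9 days, exemption £22000 → (£533000 − £22000) × 2.35% × 9/365 = £296.1000
Total = £4163.8781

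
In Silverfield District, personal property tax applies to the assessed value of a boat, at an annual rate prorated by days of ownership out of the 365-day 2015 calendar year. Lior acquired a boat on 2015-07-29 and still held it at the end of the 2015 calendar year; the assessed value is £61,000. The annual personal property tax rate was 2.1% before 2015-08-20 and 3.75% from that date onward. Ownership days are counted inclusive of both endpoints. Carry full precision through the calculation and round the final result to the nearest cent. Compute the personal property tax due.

2015-07-29 to 2015-08-19: 22 days at 2.1% → £61,000 × 2.1% × 22/365 = £77.2110
2015-08-20 to 2015-12-31: 134 days at 3.75% → £61,000 × 3.75% × 134/365 = £839.7945
Total = £917.0055

£917.01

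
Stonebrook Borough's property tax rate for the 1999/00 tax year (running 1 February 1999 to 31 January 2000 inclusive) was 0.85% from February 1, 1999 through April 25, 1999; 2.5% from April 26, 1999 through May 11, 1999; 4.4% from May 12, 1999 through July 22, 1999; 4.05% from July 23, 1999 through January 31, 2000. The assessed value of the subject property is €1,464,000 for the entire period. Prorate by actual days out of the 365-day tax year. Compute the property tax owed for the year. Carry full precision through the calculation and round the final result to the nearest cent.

February 1 – April 25, 1999: 84 days at 0.85% → €1,464,000 × 0.85% × 84/365 = €2,863.8247
April 26 – May 11, 1999: 16 days at 2.5% → €1,464,000 × 2.5% × 16/365 = €1,604.3836
May 12 – July 22, 1999: 72 days at 4.4% → €1,464,000 × 4.4% × 72/365 = €12,706.7178
July 23, 1999 – January 31, 2000: 193 days at 4.05% → €1,464,000 × 4.05% × 193/365 = €31,351.6603
Total = €48,526.5863

€48,526.59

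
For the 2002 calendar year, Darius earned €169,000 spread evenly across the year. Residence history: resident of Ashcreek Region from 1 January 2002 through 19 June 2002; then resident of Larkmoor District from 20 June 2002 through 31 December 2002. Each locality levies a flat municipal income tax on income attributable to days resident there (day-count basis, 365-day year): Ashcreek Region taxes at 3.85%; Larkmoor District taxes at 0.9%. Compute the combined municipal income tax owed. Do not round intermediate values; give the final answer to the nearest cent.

Ashcreek Region, 1 January – 19 June 2002: 170 days → €169,000 × 3.85% × 170/365 = €3,030.4247
Larkmoor District, 20 June – 31 December 2002: 195 days → €169,000 × 0.9% × 195/365 = €812.5890
Total = €3,843.0137

€3,843.01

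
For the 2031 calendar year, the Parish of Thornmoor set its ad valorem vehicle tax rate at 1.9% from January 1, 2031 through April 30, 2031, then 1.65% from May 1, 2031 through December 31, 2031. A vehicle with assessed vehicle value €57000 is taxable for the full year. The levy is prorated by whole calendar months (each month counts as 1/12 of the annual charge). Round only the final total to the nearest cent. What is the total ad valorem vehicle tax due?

€988.00

January 1 – April 30, 2031: 4 months at 1.9% → €57000 × 1.9% × 4/12 = €361.0000
May 1 – December 31, 2031: 8 months at 1.65% → €57000 × 1.65% × 8/12 = €627.0000
Total = €988.0000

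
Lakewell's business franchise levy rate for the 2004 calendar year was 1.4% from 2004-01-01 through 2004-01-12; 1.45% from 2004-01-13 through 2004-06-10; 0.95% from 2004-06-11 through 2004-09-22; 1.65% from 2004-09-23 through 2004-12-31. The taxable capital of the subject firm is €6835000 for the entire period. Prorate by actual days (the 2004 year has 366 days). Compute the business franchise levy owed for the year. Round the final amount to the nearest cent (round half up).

2004-01-01 to 2004-01-12: 12 days at 1.4% → €6835000 × 1.4% × 12/366 = €3137.3770
2004-01-13 to 2004-06-10: 150 days at 1.45% → €6835000 × 1.45% × 150/366 = €40617.8279
2004-06-11 to 2004-09-22: 104 days at 0.95% → €6835000 × 0.95% × 104/366 = €18450.7650
2004-09-23 to 2004-12-31: 100 days at 1.65% → €6835000 × 1.65% × 100/366 = €30813.5246
Total = €93019.4945

€93019.49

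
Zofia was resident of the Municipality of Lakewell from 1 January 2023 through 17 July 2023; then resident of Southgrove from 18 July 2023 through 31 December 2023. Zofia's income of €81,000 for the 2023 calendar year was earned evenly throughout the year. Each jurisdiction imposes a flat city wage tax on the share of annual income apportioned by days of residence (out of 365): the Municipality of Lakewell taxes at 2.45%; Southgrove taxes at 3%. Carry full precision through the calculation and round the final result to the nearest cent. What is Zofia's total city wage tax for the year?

€2,188.33

The Municipality of Lakewell, 1 January – 17 July 2023: 198 days → €81,000 × 2.45% × 198/365 = €1,076.5233
Southgrove, 18 July – 31 December 2023: 167 days → €81,000 × 3% × 167/365 = €1,111.8082
Total = €2,188.3315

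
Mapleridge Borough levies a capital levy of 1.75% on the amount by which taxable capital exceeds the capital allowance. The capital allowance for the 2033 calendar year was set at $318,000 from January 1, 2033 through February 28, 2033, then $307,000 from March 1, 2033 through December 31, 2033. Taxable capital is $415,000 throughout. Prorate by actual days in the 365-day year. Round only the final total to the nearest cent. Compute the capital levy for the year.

$1,858.88

January 1 – February 28, 2033: 59 days, exemption $318,000 → ($415,000 − $318,000) × 1.75% × 59/365 = $274.3904
March 1 – December 31, 2033: 306 days, exemption $307,000 → ($415,000 − $307,000) × 1.75% × 306/365 = $1,584.4932
Total = $1,858.8836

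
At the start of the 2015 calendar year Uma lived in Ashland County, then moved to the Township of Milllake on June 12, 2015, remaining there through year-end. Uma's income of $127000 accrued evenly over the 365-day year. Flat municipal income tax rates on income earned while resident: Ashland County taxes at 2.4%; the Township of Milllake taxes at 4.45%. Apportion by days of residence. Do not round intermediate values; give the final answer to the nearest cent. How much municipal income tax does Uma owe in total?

Ashland County, January 1 – June 11, 2015: 162 days → $127000 × 2.4% × 162/365 = $1352.8110
The Township of Milllake, June 12 – December 31, 2015: 203 days → $127000 × 4.45% × 203/365 = $3143.1630
Total = $4495.9740

$4495.97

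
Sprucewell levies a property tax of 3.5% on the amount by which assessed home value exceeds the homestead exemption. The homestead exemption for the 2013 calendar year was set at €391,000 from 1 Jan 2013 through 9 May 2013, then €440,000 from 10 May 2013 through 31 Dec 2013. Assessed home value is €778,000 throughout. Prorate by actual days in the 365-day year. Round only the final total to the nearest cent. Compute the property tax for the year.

1 Jan – 9 May 2013: 129 days, exemption €391,000 → (€778,000 − €391,000) × 3.5% × 129/365 = €4,787.1370
10 May – 31 Dec 2013: 236 days, exemption €440,000 → (€778,000 − €440,000) × 3.5% × 236/365 = €7,648.9863
Total = €12,436.1233

€12,436.12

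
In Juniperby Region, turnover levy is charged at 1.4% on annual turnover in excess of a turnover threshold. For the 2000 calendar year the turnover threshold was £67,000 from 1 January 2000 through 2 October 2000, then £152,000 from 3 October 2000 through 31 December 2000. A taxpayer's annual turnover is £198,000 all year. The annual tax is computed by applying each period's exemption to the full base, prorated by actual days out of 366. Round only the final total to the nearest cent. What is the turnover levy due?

£1,541.38

1 January – 2 October 2000: 276 days, exemption £67,000 → (£198,000 − £67,000) × 1.4% × 276/366 = £1,383.0164
3 October – 31 December 2000: 90 days, exemption £152,000 → (£198,000 − £152,000) × 1.4% × 90/366 = £158.3607
Total = £1,541.3770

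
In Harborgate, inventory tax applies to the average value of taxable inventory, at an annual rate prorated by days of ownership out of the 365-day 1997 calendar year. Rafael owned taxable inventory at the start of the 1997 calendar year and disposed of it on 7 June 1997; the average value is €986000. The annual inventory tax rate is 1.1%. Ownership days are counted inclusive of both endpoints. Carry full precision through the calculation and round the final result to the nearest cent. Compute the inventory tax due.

€4694.98

Days held (1 January – 7 June 1997): 158 out of 365
Tax = €986000 × 1.1% × 158/365 = €4694.9808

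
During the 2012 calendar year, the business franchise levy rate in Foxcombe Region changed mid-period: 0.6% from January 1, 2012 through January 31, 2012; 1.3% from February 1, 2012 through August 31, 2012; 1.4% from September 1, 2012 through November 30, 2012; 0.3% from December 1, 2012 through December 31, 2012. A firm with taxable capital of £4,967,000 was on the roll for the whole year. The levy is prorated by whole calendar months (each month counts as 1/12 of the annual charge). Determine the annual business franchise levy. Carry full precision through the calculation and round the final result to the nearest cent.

January 1 – January 31, 2012: 1 month at 0.6% → £4,967,000 × 0.6% × 1/12 = £2,483.5000
February 1 – August 31, 2012: 7 months at 1.3% → £4,967,000 × 1.3% × 7/12 = £37,666.4167
September 1 – November 30, 2012: 3 months at 1.4% → £4,967,000 × 1.4% × 3/12 = £17,384.5000
December 1 – December 31, 2012: 1 month at 0.3% → £4,967,000 × 0.3% × 1/12 = £1,241.7500
Total = £58,776.1667

£58,776.17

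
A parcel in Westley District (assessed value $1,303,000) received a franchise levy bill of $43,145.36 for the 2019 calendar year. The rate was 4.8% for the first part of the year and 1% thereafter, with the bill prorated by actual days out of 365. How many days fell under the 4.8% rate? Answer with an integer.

222 days

Let d = days at the first rate; then 365 − d days at the second rate.
$1,303,000 × [4.8%·d + 1%·(365−d)] / 365 = $43,145.36
Solving gives d = 222, so the new rate took effect on 11 August 2019.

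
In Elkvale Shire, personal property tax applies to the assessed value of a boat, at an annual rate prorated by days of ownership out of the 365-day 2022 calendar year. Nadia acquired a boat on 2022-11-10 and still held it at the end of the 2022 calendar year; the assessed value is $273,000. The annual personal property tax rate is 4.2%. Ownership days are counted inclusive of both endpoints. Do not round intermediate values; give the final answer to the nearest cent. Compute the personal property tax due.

$1,633.51

Days held (2022-11-10 to 2022-12-31): 52 out of 365
Tax = $273,000 × 4.2% × 52/365 = $1,633.5123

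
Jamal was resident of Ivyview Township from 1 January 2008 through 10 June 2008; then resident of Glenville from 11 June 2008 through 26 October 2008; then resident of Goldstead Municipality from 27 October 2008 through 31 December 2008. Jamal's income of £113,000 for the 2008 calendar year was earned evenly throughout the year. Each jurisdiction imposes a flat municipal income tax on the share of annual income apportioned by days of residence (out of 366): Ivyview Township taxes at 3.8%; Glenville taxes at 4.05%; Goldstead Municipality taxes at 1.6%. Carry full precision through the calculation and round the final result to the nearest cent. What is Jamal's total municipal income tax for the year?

£3,952.22

Ivyview Township, 1 January – 10 June 2008: 162 days → £113,000 × 3.8% × 162/366 = £1,900.6230
Glenville, 11 June – 26 October 2008: 138 days → £113,000 × 4.05% × 138/366 = £1,725.5656
Goldstead Municipality, 27 October – 31 December 2008: 66 days → £113,000 × 1.6% × 66/366 = £326.0328
Total = £3,952.2213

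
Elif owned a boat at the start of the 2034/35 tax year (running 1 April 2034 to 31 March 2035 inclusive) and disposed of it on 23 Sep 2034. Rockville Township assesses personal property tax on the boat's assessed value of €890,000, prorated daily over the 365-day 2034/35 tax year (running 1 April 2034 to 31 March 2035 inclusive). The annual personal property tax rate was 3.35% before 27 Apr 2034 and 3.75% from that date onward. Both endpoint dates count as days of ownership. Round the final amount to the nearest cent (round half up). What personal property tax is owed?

€15,839.56

1 Apr – 26 Apr 2034: 26 days at 3.35% → €890,000 × 3.35% × 26/365 = €2,123.8082
27 Apr – 23 Sep 2034: 150 days at 3.75% → €890,000 × 3.75% × 150/365 = €13,715.7534
Total = €15,839.5616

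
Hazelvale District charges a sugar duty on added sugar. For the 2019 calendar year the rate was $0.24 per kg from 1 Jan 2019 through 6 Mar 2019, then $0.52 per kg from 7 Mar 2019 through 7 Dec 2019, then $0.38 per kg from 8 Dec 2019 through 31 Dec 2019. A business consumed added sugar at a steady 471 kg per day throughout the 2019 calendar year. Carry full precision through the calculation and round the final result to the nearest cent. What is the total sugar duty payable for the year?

1 Jan – 6 Mar 2019: 65 days × 471 kg/day = 30,615 kg at $0.24/kg → $7,347.60
7 Mar – 7 Dec 2019: 276 days × 471 kg/day = 129,996 kg at $0.52/kg → $67,597.92
8 Dec – 31 Dec 2019: 24 days × 471 kg/day = 11,304 kg at $0.38/kg → $4,295.52

$79,241.04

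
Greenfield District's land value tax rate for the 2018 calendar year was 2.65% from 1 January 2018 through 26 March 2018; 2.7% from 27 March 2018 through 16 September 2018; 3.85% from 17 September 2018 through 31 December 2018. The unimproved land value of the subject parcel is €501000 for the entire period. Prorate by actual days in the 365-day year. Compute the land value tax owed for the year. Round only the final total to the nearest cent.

1 January – 26 March 2018: 85 days at 2.65% → €501000 × 2.65% × 85/365 = €3091.7877
27 March – 16 September 2018: 174 days at 2.7% → €501000 × 2.7% × 174/365 = €6448.4877
17 September – 31 December 2018: 106 days at 3.85% → €501000 × 3.85% × 106/365 = €5601.5918
Total = €15141.8671

€15141.87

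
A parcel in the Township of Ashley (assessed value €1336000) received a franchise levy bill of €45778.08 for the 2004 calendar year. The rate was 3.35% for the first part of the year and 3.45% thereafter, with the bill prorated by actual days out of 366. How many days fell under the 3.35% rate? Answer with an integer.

Let d = days at the first rate; then 366 − d days at the second rate.
€1336000 × [3.35%·d + 3.45%·(366−d)] / 366 = €45778.08
Solving gives d = 86, so the new rate took effect on March 27, 2004.

86 days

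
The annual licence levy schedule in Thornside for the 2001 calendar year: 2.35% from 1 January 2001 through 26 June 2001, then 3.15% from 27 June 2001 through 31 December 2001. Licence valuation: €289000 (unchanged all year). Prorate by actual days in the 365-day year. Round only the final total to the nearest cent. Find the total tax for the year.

1 January – 26 June 2001: 177 days at 2.35% → €289000 × 2.35% × 177/365 = €3293.4123
27 June – 31 December 2001: 188 days at 3.15% → €289000 × 3.15% × 188/365 = €4688.9260
Total = €7982.3384

€7982.34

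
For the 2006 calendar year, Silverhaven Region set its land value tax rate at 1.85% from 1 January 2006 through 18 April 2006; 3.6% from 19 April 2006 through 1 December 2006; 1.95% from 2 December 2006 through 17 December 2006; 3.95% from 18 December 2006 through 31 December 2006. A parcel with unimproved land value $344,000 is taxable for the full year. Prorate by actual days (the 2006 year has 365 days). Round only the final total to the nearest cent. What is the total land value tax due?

$10,400.11

1 January – 18 April 2006: 108 days at 1.85% → $344,000 × 1.85% × 108/365 = $1,883.0466
19 April – 1 December 2006: 227 days at 3.6% → $344,000 × 3.6% × 227/365 = $7,701.8301
2 December – 17 December 2006: 16 days at 1.95% → $344,000 × 1.95% × 16/365 = $294.0493
18 December – 31 December 2006: 14 days at 3.95% → $344,000 × 3.95% × 14/365 = $521.1836
Total = $10,400.1096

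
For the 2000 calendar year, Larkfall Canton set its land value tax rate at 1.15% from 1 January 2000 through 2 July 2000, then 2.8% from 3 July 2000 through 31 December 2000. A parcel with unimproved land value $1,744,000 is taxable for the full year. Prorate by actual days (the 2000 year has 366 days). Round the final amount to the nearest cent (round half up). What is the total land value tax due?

1 January – 2 July 2000: 184 days at 1.15% → $1,744,000 × 1.15% × 184/366 = $10,082.7978
3 July – 31 December 2000: 182 days at 2.8% → $1,744,000 × 2.8% × 182/366 = $24,282.5792
Total = $34,365.3770

$34,365.38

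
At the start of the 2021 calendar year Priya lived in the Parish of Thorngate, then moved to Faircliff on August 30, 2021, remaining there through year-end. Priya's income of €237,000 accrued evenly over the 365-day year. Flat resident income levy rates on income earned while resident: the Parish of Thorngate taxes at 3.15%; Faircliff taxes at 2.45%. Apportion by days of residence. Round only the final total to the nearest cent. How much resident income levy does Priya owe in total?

The Parish of Thorngate, January 1 – August 29, 2021: 241 days → €237,000 × 3.15% × 241/365 = €4,929.2753
Faircliff, August 30 – December 31, 2021: 124 days → €237,000 × 2.45% × 124/365 = €1,972.6192
Total = €6,901.8945

€6,901.89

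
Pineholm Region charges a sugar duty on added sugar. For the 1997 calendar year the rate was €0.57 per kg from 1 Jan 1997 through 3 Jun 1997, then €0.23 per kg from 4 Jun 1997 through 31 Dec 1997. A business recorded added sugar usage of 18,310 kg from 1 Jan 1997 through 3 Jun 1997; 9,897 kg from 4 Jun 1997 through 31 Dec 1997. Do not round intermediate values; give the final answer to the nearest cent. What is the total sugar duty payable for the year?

€12713.01

1 Jan – 3 Jun 1997: 18,310 kg at €0.57/kg → €10436.70
4 Jun – 31 Dec 1997: 9,897 kg at €0.23/kg → €2276.31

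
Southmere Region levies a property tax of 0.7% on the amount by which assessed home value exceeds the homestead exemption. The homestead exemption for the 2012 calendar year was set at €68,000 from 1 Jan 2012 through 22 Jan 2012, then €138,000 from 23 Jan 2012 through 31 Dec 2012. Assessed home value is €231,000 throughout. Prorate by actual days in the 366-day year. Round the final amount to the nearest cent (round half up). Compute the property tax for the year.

€680.45

1 Jan – 22 Jan 2012: 22 days, exemption €68,000 → (€231,000 − €68,000) × 0.7% × 22/366 = €68.5847
23 Jan – 31 Dec 2012: 344 days, exemption €138,000 → (€231,000 − €138,000) × 0.7% × 344/366 = €611.8689
Total = €680.4536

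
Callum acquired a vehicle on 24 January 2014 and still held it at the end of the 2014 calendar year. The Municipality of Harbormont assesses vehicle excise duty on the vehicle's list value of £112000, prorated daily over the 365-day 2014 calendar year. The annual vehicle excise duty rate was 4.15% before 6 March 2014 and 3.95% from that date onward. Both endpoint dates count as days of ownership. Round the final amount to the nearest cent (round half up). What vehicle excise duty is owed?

£4170.39

24 January – 5 March 2014: 41 days at 4.15% → £112000 × 4.15% × 41/365 = £522.1041
6 March – 31 December 2014: 301 days at 3.95% → £112000 × 3.95% × 301/365 = £3648.2849
Total = £4170.3890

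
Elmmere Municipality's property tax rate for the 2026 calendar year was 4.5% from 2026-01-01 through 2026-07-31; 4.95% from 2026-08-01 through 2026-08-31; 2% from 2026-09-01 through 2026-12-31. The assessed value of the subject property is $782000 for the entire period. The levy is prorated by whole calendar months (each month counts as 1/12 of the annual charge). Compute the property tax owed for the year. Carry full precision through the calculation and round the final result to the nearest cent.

$28966.58

2026-01-01 to 2026-07-31: 7 months at 4.5% → $782000 × 4.5% × 7/12 = $20527.5000
2026-08-01 to 2026-08-31: 1 month at 4.95% → $782000 × 4.95% × 1/12 = $3225.7500
2026-09-01 to 2026-12-31: 4 months at 2% → $782000 × 2% × 4/12 = $5213.3333
Total = $28966.5833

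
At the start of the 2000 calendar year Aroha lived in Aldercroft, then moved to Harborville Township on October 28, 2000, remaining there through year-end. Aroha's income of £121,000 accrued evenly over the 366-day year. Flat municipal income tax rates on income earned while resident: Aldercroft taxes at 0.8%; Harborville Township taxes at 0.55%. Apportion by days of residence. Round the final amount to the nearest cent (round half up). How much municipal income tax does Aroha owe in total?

£914.28

Aldercroft, January 1 – October 27, 2000: 301 days → £121,000 × 0.8% × 301/366 = £796.0874
Harborville Township, October 28 – December 31, 2000: 65 days → £121,000 × 0.55% × 65/366 = £118.1899
Total = £914.2773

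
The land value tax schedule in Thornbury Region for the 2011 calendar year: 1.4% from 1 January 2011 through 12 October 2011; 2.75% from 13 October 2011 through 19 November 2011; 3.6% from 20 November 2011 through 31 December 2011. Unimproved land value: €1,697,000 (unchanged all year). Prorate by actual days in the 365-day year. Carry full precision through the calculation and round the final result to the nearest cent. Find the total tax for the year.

€30,439.07

1 January – 12 October 2011: 285 days at 1.4% → €1,697,000 × 1.4% × 285/365 = €18,550.7671
13 October – 19 November 2011: 38 days at 2.75% → €1,697,000 × 2.75% × 38/365 = €4,858.5342
20 November – 31 December 2011: 42 days at 3.6% → €1,697,000 × 3.6% × 42/365 = €7,029.7644
Total = €30,439.0658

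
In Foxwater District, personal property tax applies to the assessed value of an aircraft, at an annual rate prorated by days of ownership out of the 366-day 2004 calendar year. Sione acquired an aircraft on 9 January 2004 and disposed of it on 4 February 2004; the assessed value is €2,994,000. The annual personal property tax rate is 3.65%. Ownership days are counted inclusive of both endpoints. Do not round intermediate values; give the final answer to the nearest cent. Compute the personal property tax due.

Days held (9 January – 4 February 2004): 27 out of 366
Tax = €2,994,000 × 3.65% × 27/366 = €8,061.7131

€8,061.71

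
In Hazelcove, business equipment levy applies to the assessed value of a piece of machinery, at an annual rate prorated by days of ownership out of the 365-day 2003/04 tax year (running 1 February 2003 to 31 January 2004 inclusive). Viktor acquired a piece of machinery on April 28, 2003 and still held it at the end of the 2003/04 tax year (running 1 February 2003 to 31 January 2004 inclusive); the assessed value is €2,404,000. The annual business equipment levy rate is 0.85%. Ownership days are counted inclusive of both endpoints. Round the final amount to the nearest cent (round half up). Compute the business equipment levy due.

Days held (April 28, 2003 – January 31, 2004): 279 out of 365
Tax = €2,404,000 × 0.85% × 279/365 = €15,619.4137

€15,619.41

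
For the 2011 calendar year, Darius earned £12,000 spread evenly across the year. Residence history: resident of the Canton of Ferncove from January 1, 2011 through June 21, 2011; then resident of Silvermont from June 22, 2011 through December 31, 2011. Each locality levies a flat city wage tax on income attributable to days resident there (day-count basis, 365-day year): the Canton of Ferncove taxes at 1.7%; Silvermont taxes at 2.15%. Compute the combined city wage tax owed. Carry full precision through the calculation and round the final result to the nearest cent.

The Canton of Ferncove, January 1 – June 21, 2011: 172 days → £12,000 × 1.7% × 172/365 = £96.1315
Silvermont, June 22 – December 31, 2011: 193 days → £12,000 × 2.15% × 193/365 = £136.4219
Total = £232.5534

£232.55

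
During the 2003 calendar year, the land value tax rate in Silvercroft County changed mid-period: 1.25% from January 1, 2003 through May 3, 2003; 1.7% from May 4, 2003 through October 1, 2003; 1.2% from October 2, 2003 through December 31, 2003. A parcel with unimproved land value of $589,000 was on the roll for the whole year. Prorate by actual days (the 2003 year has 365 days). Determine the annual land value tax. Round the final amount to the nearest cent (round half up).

January 1 – May 3, 2003: 123 days at 1.25% → $589,000 × 1.25% × 123/365 = $2,481.0616
May 4 – October 1, 2003: 151 days at 1.7% → $589,000 × 1.7% × 151/365 = $4,142.3644
October 2 – December 31, 2003: 91 days at 1.2% → $589,000 × 1.2% × 91/365 = $1,762.1589
Total = $8,385.5849

$8,385.58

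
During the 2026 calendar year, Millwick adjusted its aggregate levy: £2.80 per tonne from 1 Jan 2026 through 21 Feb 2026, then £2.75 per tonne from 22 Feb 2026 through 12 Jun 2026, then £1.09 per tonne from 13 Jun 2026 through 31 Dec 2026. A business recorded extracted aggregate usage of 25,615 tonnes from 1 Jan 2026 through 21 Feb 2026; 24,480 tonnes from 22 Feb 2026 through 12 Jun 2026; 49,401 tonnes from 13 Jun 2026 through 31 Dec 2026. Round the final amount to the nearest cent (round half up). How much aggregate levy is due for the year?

£192,889.09

1 Jan – 21 Feb 2026: 25,615 tonnes at £2.80/tonne → £71,722.00
22 Feb – 12 Jun 2026: 24,480 tonnes at £2.75/tonne → £67,320.00
13 Jun – 31 Dec 2026: 49,401 tonnes at £1.09/tonne → £53,847.09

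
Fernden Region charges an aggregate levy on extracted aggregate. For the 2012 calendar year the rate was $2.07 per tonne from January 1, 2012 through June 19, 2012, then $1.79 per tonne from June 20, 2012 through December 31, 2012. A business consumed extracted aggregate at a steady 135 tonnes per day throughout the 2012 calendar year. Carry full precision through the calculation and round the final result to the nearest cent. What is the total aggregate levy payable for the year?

January 1 – June 19, 2012: 171 days × 135 tonnes/day = 23,085 tonnes at $2.07/tonne → $47,785.95
June 20 – December 31, 2012: 195 days × 135 tonnes/day = 26,325 tonnes at $1.79/tonne → $47,121.75

$94,907.70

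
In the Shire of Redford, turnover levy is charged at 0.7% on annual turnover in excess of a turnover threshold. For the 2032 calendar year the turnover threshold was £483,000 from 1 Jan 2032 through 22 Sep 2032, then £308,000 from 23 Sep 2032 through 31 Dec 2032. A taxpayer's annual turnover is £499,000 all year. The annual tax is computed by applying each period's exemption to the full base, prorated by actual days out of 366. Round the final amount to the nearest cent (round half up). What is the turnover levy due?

£446.70

1 Jan – 22 Sep 2032: 266 days, exemption £483,000 → (£499,000 − £483,000) × 0.7% × 266/366 = £81.3989
23 Sep – 31 Dec 2032: 100 days, exemption £308,000 → (£499,000 − £308,000) × 0.7% × 100/366 = £365.3005
Total = £446.6995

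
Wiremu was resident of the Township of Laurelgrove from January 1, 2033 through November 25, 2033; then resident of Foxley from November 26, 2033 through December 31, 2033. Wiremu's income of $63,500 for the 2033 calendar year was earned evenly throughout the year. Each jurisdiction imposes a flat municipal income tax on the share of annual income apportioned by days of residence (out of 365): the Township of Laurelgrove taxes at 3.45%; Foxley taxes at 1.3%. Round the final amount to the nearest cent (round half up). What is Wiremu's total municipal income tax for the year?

$2,056.10

The Township of Laurelgrove, January 1 – November 25, 2033: 329 days → $63,500 × 3.45% × 329/365 = $1,974.6760
Foxley, November 26 – December 31, 2033: 36 days → $63,500 × 1.3% × 36/365 = $81.4192
Total = $2,056.0952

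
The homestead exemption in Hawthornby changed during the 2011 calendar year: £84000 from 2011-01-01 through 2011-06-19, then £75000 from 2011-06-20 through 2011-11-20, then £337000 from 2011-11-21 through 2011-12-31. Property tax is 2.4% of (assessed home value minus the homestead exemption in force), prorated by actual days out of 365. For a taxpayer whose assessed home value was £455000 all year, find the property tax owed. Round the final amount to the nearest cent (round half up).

£8313.07

2011-01-01 to 2011-06-19: 170 days, exemption £84000 → (£455000 − £84000) × 2.4% × 170/365 = £4147.0685
2011-06-20 to 2011-11-20: 154 days, exemption £75000 → (£455000 − £75000) × 2.4% × 154/365 = £3847.8904
2011-11-21 to 2011-12-31: 41 days, exemption £337000 → (£455000 − £337000) × 2.4% × 41/365 = £318.1151
Total = £8313.0740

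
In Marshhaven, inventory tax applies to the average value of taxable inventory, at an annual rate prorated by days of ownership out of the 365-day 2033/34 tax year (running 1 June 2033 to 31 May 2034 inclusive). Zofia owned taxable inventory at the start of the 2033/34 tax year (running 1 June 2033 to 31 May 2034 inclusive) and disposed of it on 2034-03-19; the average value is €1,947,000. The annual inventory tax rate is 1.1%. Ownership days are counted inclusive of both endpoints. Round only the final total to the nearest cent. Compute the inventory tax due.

Days held (2033-06-01 to 2034-03-19): 292 out of 365
Tax = €1,947,000 × 1.1% × 292/365 = €17,133.6000

€17,133.60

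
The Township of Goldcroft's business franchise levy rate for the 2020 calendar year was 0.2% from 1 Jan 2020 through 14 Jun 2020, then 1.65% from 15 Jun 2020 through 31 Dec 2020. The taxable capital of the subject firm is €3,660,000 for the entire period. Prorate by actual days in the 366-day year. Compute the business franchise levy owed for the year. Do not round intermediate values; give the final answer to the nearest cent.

€36,320.00

1 Jan – 14 Jun 2020: 166 days at 0.2% → €3,660,000 × 0.2% × 166/366 = €3,320.0000
15 Jun – 31 Dec 2020: 200 days at 1.65% → €3,660,000 × 1.65% × 200/366 = €33,000.0000
Total = €36,320.0000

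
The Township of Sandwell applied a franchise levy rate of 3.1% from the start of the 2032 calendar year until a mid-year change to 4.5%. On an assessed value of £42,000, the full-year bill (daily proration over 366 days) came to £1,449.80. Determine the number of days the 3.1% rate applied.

274 days

Let d = days at the first rate; then 366 − d days at the second rate.
£42,000 × [3.1%·d + 4.5%·(366−d)] / 366 = £1,449.80
Solving gives d = 274, so the new rate took effect on 1 October 2032.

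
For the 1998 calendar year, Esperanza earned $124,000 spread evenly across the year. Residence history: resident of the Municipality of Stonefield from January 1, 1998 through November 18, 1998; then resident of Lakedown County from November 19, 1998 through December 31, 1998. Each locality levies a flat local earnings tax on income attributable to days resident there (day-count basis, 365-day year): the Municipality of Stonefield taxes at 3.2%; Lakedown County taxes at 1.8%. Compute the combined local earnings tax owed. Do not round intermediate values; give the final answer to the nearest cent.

$3,763.48

The Municipality of Stonefield, January 1 – November 18, 1998: 322 days → $124,000 × 3.2% × 322/365 = $3,500.5370
Lakedown County, November 19 – December 31, 1998: 43 days → $124,000 × 1.8% × 43/365 = $262.9479
Total = $3,763.4849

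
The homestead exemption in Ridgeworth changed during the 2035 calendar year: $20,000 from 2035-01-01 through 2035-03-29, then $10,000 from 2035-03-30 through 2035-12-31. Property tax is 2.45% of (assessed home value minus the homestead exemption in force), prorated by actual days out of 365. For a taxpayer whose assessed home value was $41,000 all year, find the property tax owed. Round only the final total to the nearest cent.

$700.43

2035-01-01 to 2035-03-29: 88 days, exemption $20,000 → ($41,000 − $20,000) × 2.45% × 88/365 = $124.0438
2035-03-30 to 2035-12-31: 277 days, exemption $10,000 → ($41,000 − $10,000) × 2.45% × 277/365 = $576.3877
Total = $700.4315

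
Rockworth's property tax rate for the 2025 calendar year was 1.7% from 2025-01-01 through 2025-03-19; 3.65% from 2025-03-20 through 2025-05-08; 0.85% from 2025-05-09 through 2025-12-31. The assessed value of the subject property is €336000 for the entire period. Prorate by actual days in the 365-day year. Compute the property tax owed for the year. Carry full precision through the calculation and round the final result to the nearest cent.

2025-01-01 to 2025-03-19: 78 days at 1.7% → €336000 × 1.7% × 78/365 = €1220.6466
2025-03-20 to 2025-05-08: 50 days at 3.65% → €336000 × 3.65% × 50/365 = €1680.0000
2025-05-09 to 2025-12-31: 237 days at 0.85% → €336000 × 0.85% × 237/365 = €1854.4438
Total = €4755.0904

€4755.09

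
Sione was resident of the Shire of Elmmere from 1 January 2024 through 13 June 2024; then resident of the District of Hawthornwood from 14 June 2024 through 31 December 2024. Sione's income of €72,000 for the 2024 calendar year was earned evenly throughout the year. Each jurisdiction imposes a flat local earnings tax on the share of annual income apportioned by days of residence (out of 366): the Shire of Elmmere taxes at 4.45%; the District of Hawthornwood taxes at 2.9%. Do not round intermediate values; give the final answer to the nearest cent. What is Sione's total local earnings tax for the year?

€2,591.11

The Shire of Elmmere, 1 January – 13 June 2024: 165 days → €72,000 × 4.45% × 165/366 = €1,444.4262
The District of Hawthornwood, 14 June – 31 December 2024: 201 days → €72,000 × 2.9% × 201/366 = €1,146.6885
Total = €2,591.1148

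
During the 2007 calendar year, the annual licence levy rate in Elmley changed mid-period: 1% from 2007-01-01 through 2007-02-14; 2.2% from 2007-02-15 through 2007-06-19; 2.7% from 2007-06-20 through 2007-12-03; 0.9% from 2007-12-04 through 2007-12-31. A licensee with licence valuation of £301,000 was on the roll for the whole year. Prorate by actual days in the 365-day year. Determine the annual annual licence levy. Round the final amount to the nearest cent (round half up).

2007-01-01 to 2007-02-14: 45 days at 1% → £301,000 × 1% × 45/365 = £371.0959
2007-02-15 to 2007-06-19: 125 days at 2.2% → £301,000 × 2.2% × 125/365 = £2,267.8082
2007-06-20 to 2007-12-03: 167 days at 2.7% → £301,000 × 2.7% × 167/365 = £3,718.3808
2007-12-04 to 2007-12-31: 28 days at 0.9% → £301,000 × 0.9% × 28/365 = £207.8137
Total = £6,565.0986

£6,565.10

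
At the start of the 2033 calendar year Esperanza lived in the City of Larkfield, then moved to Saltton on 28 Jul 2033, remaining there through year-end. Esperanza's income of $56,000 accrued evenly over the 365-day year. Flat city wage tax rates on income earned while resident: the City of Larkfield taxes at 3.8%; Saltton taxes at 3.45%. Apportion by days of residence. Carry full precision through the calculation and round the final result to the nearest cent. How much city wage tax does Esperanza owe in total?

$2,043.69

The City of Larkfield, 1 Jan – 27 Jul 2033: 208 days → $56,000 × 3.8% × 208/365 = $1,212.6685
Saltton, 28 Jul – 31 Dec 2033: 157 days → $56,000 × 3.45% × 157/365 = $831.0247
Total = $2,043.6932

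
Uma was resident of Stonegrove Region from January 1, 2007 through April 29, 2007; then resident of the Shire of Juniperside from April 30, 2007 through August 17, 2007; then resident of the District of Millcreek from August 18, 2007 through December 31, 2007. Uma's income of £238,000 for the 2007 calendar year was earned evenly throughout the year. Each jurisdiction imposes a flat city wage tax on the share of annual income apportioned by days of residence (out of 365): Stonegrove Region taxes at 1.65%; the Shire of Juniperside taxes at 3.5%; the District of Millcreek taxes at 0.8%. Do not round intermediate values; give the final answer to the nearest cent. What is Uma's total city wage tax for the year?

Stonegrove Region, January 1 – April 29, 2007: 119 days → £238,000 × 1.65% × 119/365 = £1,280.3096
The Shire of Juniperside, April 30 – August 17, 2007: 110 days → £238,000 × 3.5% × 110/365 = £2,510.4110
The District of Millcreek, August 18 – December 31, 2007: 136 days → £238,000 × 0.8% × 136/365 = £709.4356
Total = £4,500.1562

£4,500.16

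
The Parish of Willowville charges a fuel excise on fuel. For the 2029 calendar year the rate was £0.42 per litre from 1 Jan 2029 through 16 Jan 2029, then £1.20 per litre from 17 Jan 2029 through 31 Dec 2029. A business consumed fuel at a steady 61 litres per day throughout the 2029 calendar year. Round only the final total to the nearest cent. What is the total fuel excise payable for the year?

1 Jan – 16 Jan 2029: 16 days × 61 litres/day = 976 litres at £0.42/litre → £409.92
17 Jan – 31 Dec 2029: 349 days × 61 litres/day = 21,289 litres at £1.20/litre → £25546.80

£25956.72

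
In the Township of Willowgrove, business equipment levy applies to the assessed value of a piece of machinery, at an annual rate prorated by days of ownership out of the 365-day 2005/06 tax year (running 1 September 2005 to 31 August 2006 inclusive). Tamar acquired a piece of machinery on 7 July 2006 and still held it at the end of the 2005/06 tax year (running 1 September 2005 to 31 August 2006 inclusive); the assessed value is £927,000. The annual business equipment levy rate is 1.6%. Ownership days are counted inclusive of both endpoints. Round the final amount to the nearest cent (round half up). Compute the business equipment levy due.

Days held (7 July – 31 August 2006): 56 out of 365
Tax = £927,000 × 1.6% × 56/365 = £2,275.5945

£2,275.59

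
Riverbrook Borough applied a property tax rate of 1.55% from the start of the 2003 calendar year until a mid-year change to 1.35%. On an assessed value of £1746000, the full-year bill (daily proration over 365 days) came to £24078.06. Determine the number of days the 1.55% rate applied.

Let d = days at the first rate; then 365 − d days at the second rate.
£1746000 × [1.55%·d + 1.35%·(365−d)] / 365 = £24078.06
Solving gives d = 53, so the new rate took effect on 23 February 2003.

53 days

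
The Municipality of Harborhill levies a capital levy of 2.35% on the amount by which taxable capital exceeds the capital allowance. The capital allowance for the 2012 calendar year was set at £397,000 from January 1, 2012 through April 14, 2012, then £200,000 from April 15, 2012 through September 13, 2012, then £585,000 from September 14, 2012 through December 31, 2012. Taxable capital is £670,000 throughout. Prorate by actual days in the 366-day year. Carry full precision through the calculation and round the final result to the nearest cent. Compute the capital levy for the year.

January 1 – April 14, 2012: 105 days, exemption £397,000 → (£670,000 − £397,000) × 2.35% × 105/366 = £1,840.5123
April 15 – September 13, 2012: 152 days, exemption £200,000 → (£670,000 − £200,000) × 2.35% × 152/366 = £4,586.9945
September 14 – December 31, 2012: 109 days, exemption £585,000 → (£670,000 − £585,000) × 2.35% × 109/366 = £594.8839
Total = £7,022.3907

£7,022.39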